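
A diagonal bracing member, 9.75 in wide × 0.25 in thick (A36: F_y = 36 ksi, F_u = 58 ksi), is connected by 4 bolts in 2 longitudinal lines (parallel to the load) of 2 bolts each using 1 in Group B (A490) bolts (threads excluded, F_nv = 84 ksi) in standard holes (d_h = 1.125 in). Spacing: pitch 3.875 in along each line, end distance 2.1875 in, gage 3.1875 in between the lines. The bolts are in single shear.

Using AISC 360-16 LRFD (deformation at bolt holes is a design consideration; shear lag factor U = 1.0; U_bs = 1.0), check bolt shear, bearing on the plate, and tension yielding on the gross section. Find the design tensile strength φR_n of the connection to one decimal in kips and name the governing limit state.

79.0 kips (gross-section yield governs)

Bolt shear: A_b = π(1)²/4 = 0.7854 in². φR_n = 0.75 × 84 × 0.7854 × 4 × 1 = 197.9 kips.
Bearing (0.25 in plate, F_u = 58 ksi): end bolts L_c = 2.1875 − 1.125/2 = 1.625, R_n = min(1.2×1.625×0.25×58, 2.4×1×0.25×58) = 28.275 kips/bolt; interior L_c = 3.875 − 1.125 = 2.75, R_n = 34.8 kips/bolt. φR_n = 0.75 × (2×28.275 + 2×34.8) = 94.6 kips.
Tension yield (gross): A_g = 9.75×0.25 = 2.4375 in². φR_n = 0.90 × 36 × 2.4375 = 79.0 kips.
Governing: min(197.9, 94.6, 79.0) = 79.0 kips → gross-section yield.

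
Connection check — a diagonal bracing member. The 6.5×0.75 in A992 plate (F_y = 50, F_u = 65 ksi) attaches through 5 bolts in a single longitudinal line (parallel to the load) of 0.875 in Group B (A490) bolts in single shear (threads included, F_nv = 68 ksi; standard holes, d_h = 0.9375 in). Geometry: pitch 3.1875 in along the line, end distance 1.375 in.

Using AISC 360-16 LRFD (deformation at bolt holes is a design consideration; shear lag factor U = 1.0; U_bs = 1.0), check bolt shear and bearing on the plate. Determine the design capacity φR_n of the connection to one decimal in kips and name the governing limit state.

153.3 kips (bolt shear governs)

Bolt shear: A_b = π(0.875)²/4 = 0.60132 in². φR_n = 0.75 × 68 × 0.60132 × 5 × 1 = 153.3 kips.
Bearing (0.75 in plate, F_u = 65 ksi): end bolts L_c = 1.375 − 0.9375/2 = 0.90625, R_n = min(1.2×0.90625×0.75×65, 2.4×0.875×0.75×65) = 53.016 kips/bolt; interior L_c = 3.1875 − 0.9375 = 2.25, R_n = 102.38 kips/bolt. φR_n = 0.75 × (1×53.016 + 4×102.38) = 346.9 kips.
Governing: min(153.3, 346.9) = 153.3 kips → bolt shear.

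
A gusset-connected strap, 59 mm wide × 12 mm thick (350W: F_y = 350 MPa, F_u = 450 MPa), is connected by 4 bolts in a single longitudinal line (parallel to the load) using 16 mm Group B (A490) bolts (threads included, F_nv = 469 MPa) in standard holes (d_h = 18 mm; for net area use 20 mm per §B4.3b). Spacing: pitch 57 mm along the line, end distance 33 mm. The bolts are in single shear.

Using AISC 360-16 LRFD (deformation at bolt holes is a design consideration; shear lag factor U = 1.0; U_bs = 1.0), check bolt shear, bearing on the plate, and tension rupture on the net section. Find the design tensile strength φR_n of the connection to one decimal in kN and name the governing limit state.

158.0 kN (net-section rupture governs)

Bolt shear: A_b = π(16)²/4 = 201.06 mm². φR_n = 0.75 × 469 × 201.06 × 4 × 1 = 282.9 kN.
Bearing (12 mm plate, F_u = 450 MPa): end bolts L_c = 33 − 18/2 = 24, R_n = min(1.2×24×12×450, 2.4×16×12×450) = 155.52 kN/bolt; interior L_c = 57 − 18 = 39, R_n = 207.36 kN/bolt. φR_n = 0.75 × (1×155.52 + 3×207.36) = 583.2 kN.
Tension rupture (net): A_n = (59 − 1×20)×12 = 468 mm² (U = 1.0, A_e = A_n). φR_n = 0.75 × 450 × 468 = 158.0 kN.
Governing: min(282.9, 583.2, 158.0) = 158.0 kN → net-section rupture.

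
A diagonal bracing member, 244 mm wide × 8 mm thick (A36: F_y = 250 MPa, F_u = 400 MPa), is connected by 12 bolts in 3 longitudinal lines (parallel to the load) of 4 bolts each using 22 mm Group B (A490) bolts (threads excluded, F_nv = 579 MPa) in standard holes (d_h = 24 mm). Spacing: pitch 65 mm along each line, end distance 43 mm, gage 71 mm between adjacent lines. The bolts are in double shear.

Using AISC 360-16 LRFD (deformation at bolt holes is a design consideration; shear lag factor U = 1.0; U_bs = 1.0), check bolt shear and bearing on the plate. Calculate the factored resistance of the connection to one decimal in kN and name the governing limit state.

1330.6 kN (bearing governs)

Bolt shear: A_b = π(22)²/4 = 380.13 mm². φR_n = 0.75 × 579 × 380.13 × 12 × 2 = 3961.7 kN.
Bearing (8 mm plate, F_u = 400 MPa): end bolts L_c = 43 − 24/2 = 31, R_n = min(1.2×31×8×400, 2.4×22×8×400) = 119.04 kN/bolt; interior L_c = 65 − 24 = 41, R_n = 157.44 kN/bolt. φR_n = 0.75 × (3×119.04 + 9×157.44) = 1330.6 kN.
Governing: min(3961.7, 1330.6) = 1330.6 kN → bearing.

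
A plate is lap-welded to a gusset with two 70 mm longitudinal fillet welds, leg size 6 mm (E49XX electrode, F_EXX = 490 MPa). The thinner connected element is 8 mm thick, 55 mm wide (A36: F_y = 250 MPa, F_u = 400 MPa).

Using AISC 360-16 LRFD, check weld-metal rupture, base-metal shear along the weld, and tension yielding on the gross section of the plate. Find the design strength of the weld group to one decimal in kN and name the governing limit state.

Weld metal: throat = 0.707×6 = 4.242 mm, L = 2×70 = 140 mm. φR_n = 0.75 × 0.6 × 490 × 4.242 × 140 = 131.0 kN.
Base metal shear (8 mm plate): yield φR_n = 1.0×0.6×250×8×140 = 168.0 kN; rupture φR_n = 0.75×0.6×400×8×140 = 201.6 kN; take 168.0 kN (yield).
Tension yield (gross): A_g = 55×8 = 440 mm². φR_n = 0.90 × 250 × 440 = 99.0 kN.
Governing: min(131.0, 168.0, 99.0) = 99.0 kN → gross-section yield.

99.0 kN (gross-section yield governs)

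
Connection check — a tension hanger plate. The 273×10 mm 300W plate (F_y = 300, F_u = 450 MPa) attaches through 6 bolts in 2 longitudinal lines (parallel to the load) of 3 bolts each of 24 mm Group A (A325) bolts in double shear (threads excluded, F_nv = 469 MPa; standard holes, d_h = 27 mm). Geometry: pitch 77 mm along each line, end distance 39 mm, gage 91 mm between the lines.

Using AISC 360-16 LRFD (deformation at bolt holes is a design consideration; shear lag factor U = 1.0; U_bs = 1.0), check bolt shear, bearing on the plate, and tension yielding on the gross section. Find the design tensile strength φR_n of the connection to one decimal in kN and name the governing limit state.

Bolt shear: A_b = π(24)²/4 = 452.39 mm². φR_n = 0.75 × 469 × 452.39 × 6 × 2 = 1909.5 kN.
Bearing (10 mm plate, F_u = 450 MPa): end bolts L_c = 39 − 27/2 = 25.5, R_n = min(1.2×25.5×10×450, 2.4×24×10×450) = 137.7 kN/bolt; interior L_c = 77 − 27 = 50, R_n = 259.2 kN/bolt. φR_n = 0.75 × (2×137.7 + 4×259.2) = 984.2 kN.
Tension yield (gross): A_g = 273×10 = 2730 mm². φR_n = 0.90 × 300 × 2730 = 737.1 kN.
Governing: min(1909.5, 984.2, 737.1) = 737.1 kN → gross-section yield.

737.1 kN (gross-section yield governs)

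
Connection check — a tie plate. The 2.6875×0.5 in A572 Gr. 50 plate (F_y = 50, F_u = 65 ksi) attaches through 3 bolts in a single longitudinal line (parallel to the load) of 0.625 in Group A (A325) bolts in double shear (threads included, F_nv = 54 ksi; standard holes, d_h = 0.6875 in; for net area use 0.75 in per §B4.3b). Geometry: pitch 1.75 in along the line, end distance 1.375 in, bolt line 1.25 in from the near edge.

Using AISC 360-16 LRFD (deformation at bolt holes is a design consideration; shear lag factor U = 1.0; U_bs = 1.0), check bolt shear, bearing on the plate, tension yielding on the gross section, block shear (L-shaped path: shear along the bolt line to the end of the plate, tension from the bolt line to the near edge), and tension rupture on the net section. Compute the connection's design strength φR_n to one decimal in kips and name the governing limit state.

Bolt shear: A_b = π(0.625)²/4 = 0.3068 in². φR_n = 0.75 × 54 × 0.3068 × 3 × 2 = 74.6 kips.
Bearing (0.5 in plate, F_u = 65 ksi): end bolts L_c = 1.375 − 0.6875/2 = 1.03125, R_n = min(1.2×1.03125×0.5×65, 2.4×0.625×0.5×65) = 40.219 kips/bolt; interior L_c = 1.75 − 0.6875 = 1.0625, R_n = 41.438 kips/bolt. φR_n = 0.75 × (1×40.219 + 2×41.438) = 92.3 kips.
Tension yield (gross): A_g = 2.6875×0.5 = 1.3438 in². φR_n = 0.90 × 50 × 1.3438 = 60.5 kips.
Block shear: shear path 1×[1.375+2×1.75] = 1×4.875 in, A_gv = 2.4375, A_nv = 1×(4.875 − 2.5×0.75)×0.5 = 1.5 in²; tension to near edge: (1.25 − 0.5×0.75)×0.5 = 0.4375 in². R_n = min(0.6×65×1.5, 0.6×50×2.4375) + 1.0×65×0.4375 = min(58.5, 73.125) + 28.438 = 86.938 kips. φR_n = 0.75 × 86.938 = 65.2 kips.
Tension rupture (net): A_n = (2.6875 − 1×0.75)×0.5 = 0.96875 in² (U = 1.0, A_e = A_n). φR_n = 0.75 × 65 × 0.96875 = 47.2 kips.
Governing: min(74.6, 92.3, 60.5, 65.2, 47.2) = 47.2 kips → net-section rupture.

47.2 kips (net-section rupture governs)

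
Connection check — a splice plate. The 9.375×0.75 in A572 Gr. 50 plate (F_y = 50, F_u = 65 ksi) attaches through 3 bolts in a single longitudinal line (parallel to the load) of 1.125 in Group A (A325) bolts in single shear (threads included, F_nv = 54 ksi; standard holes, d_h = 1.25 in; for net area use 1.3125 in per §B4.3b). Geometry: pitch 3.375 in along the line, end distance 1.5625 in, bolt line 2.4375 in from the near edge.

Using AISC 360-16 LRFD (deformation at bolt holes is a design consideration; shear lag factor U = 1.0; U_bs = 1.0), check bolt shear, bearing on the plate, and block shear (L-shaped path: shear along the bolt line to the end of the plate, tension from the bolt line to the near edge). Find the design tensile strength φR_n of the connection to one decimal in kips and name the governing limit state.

Bolt shear: A_b = π(1.125)²/4 = 0.99402 in². φR_n = 0.75 × 54 × 0.99402 × 3 × 1 = 120.8 kips.
Bearing (0.75 in plate, F_u = 65 ksi): end bolts L_c = 1.5625 − 1.25/2 = 0.9375, R_n = min(1.2×0.9375×0.75×65, 2.4×1.125×0.75×65) = 54.844 kips/bolt; interior L_c = 3.375 − 1.25 = 2.125, R_n = 124.31 kips/bolt. φR_n = 0.75 × (1×54.844 + 2×124.31) = 227.6 kips.
Block shear: shear path 1×[1.5625+2×3.375] = 1×8.3125 in, A_gv = 6.2344, A_nv = 1×(8.3125 − 2.5×1.3125)×0.75 = 3.7734 in²; tension to near edge: (2.4375 − 0.5×1.3125)×0.75 = 1.3359 in². R_n = min(0.6×65×3.7734, 0.6×50×6.2344) + 1.0×65×1.3359 = min(147.16, 187.03) + 86.834 = 233.99 kips. φR_n = 0.75 × 233.99 = 175.5 kips.
Governing: min(120.8, 227.6, 175.5) = 120.8 kips → bolt shear.

120.8 kips (bolt shear governs)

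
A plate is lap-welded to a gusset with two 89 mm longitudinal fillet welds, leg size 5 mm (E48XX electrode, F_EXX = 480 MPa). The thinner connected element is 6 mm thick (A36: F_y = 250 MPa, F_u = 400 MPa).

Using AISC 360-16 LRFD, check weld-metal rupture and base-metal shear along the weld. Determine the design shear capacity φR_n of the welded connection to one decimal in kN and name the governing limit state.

135.9 kN (weld metal governs)

Weld metal: throat = 0.707×5 = 3.535 mm, L = 2×89 = 178 mm. φR_n = 0.75 × 0.6 × 480 × 3.535 × 178 = 135.9 kN.
Base metal shear (6 mm plate): yield φR_n = 1.0×0.6×250×6×178 = 160.2 kN; rupture φR_n = 0.75×0.6×400×6×178 = 192.2 kN; take 160.2 kN (yield).
Governing: min(135.9, 160.2) = 135.9 kN → weld metal.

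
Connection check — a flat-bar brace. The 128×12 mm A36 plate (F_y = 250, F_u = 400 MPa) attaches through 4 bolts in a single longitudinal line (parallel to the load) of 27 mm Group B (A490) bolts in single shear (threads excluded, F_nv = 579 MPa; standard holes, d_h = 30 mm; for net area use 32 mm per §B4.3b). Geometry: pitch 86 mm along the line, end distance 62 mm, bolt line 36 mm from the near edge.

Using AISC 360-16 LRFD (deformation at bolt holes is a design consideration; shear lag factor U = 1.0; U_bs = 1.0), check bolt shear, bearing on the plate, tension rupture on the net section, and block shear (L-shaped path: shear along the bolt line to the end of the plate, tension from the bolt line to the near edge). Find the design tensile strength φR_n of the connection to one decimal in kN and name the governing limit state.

345.6 kN (net-section rupture governs)

Bolt shear: A_b = π(27)²/4 = 572.56 mm². φR_n = 0.75 × 579 × 572.56 × 4 × 1 = 994.5 kN.
Bearing (12 mm plate, F_u = 400 MPa): end bolts L_c = 62 − 30/2 = 47, R_n = min(1.2×47×12×400, 2.4×27×12×400) = 270.72 kN/bolt; interior L_c = 86 − 30 = 56, R_n = 311.04 kN/bolt. φR_n = 0.75 × (1×270.72 + 3×311.04) = 902.9 kN.
Tension rupture (net): A_n = (128 − 1×32)×12 = 1152 mm² (U = 1.0, A_e = A_n). φR_n = 0.75 × 400 × 1152 = 345.6 kN.
Block shear: shear path 1×[62+3×86] = 1×320 mm, A_gv = 3840, A_nv = 1×(320 − 3.5×32)×12 = 2496 mm²; tension to near edge: (36 − 0.5×32)×12 = 240 mm². R_n = min(0.6×400×2496, 0.6×250×3840) + 1.0×400×240 = min(599.04, 576) + 96 = 672 kN. φR_n = 0.75 × 672 = 504.0 kN.
Governing: min(994.5, 902.9, 345.6, 504.0) = 345.6 kN → net-section rupture.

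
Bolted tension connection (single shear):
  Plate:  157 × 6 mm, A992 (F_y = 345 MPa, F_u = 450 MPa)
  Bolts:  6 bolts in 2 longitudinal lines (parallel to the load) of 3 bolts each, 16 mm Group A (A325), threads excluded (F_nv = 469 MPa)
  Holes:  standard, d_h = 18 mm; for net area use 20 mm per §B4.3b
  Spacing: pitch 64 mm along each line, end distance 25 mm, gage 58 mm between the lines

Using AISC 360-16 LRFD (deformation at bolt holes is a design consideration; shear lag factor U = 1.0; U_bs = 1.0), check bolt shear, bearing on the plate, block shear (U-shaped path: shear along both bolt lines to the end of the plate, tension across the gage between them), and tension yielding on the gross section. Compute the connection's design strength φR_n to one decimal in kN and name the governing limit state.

292.5 kN (gross-section yield governs)

Bolt shear: A_b = π(16)²/4 = 201.06 mm². φR_n = 0.75 × 469 × 201.06 × 6 × 1 = 424.3 kN.
Bearing (6 mm plate, F_u = 450 MPa): end bolts L_c = 25 − 18/2 = 16, R_n = min(1.2×16×6×450, 2.4×16×6×450) = 51.84 kN/bolt; interior L_c = 64 − 18 = 46, R_n = 103.68 kN/bolt. φR_n = 0.75 × (2×51.84 + 4×103.68) = 388.8 kN.
Block shear: shear path 2×[25+2×64] = 2×153 mm, A_gv = 1836, A_nv = 2×(153 − 2.5×20)×6 = 1236 mm²; tension across gage: (58 − 1×20)×6 = 228 mm². R_n = min(0.6×450×1236, 0.6×345×1836) + 1.0×450×228 = min(333.72, 380.05) + 102.6 = 436.32 kN. φR_n = 0.75 × 436.32 = 327.2 kN.
Tension yield (gross): A_g = 157×6 = 942 mm². φR_n = 0.90 × 345 × 942 = 292.5 kN.
Governing: min(424.3, 388.8, 327.2, 292.5) = 292.5 kN → gross-section yield.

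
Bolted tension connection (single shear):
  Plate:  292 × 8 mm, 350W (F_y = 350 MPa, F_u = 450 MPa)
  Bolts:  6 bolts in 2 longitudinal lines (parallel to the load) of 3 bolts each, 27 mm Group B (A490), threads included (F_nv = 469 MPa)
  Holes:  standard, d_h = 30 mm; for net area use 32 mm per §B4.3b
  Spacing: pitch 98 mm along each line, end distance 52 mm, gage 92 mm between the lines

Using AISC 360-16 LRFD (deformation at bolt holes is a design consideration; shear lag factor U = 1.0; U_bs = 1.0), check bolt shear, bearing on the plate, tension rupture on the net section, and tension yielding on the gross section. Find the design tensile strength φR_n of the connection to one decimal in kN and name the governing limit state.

615.6 kN (net-section rupture governs)

Bolt shear: A_b = π(27)²/4 = 572.56 mm². φR_n = 0.75 × 469 × 572.56 × 6 × 1 = 1208.4 kN.
Bearing (8 mm plate, F_u = 450 MPa): end bolts L_c = 52 − 30/2 = 37, R_n = min(1.2×37×8×450, 2.4×27×8×450) = 159.84 kN/bolt; interior L_c = 98 − 30 = 68, R_n = 233.28 kN/bolt. φR_n = 0.75 × (2×159.84 + 4×233.28) = 939.6 kN.
Tension rupture (net): A_n = (292 − 2×32)×8 = 1824 mm² (U = 1.0, A_e = A_n). φR_n = 0.75 × 450 × 1824 = 615.6 kN.
Tension yield (gross): A_g = 292×8 = 2336 mm². φR_n = 0.90 × 350 × 2336 = 735.8 kN.
Governing: min(1208.4, 939.6, 615.6, 735.8) = 615.6 kN → net-section rupture.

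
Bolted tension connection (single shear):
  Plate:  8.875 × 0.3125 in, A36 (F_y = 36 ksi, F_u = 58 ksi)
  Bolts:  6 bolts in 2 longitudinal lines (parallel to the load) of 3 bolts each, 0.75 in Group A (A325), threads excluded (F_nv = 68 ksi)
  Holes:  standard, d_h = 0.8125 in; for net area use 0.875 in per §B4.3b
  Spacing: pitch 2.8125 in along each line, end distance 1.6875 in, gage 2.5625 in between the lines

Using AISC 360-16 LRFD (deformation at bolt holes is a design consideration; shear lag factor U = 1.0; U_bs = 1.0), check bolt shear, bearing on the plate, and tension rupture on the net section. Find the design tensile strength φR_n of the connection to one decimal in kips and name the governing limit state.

96.9 kips (net-section rupture governs)

Bolt shear: A_b = π(0.75)²/4 = 0.44179 in². φR_n = 0.75 × 68 × 0.44179 × 6 × 1 = 135.2 kips.
Bearing (0.3125 in plate, F_u = 58 ksi): end bolts L_c = 1.6875 − 0.8125/2 = 1.28125, R_n = min(1.2×1.28125×0.3125×58, 2.4×0.75×0.3125×58) = 27.867 kips/bolt; interior L_c = 2.8125 − 0.8125 = 2, R_n = 32.625 kips/bolt. φR_n = 0.75 × (2×27.867 + 4×32.625) = 139.7 kips.
Tension rupture (net): A_n = (8.875 − 2×0.875)×0.3125 = 2.2266 in² (U = 1.0, A_e = A_n). φR_n = 0.75 × 58 × 2.2266 = 96.9 kips.
Governing: min(135.2, 139.7, 96.9) = 96.9 kips → net-section rupture.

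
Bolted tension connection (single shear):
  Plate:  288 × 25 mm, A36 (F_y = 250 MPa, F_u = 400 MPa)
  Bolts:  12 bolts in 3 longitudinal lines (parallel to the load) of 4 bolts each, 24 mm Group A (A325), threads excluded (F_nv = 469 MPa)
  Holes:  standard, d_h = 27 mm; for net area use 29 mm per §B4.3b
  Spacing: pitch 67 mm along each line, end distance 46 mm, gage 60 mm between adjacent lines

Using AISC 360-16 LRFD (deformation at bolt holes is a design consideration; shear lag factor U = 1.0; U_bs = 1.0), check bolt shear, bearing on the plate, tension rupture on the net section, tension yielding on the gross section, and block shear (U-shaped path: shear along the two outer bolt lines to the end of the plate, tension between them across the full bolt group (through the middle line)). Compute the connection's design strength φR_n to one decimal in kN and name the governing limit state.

1507.5 kN (net-section rupture governs)

Bolt shear: A_b = π(24)²/4 = 452.39 mm². φR_n = 0.75 × 469 × 452.39 × 12 × 1 = 1909.5 kN.
Bearing (25 mm plate, F_u = 400 MPa): end bolts L_c = 46 − 27/2 = 32.5, R_n = min(1.2×32.5×25×400, 2.4×24×25×400) = 390 kN/bolt; interior L_c = 67 − 27 = 40, R_n = 480 kN/bolt. φR_n = 0.75 × (3×390 + 9×480) = 4117.5 kN.
Tension rupture (net): A_n = (288 − 3×29)×25 = 5025 mm² (U = 1.0, A_e = A_n). φR_n = 0.75 × 400 × 5025 = 1507.5 kN.
Tension yield (gross): A_g = 288×25 = 7200 mm². φR_n = 0.90 × 250 × 7200 = 1620.0 kN.
Block shear: shear path 2×[46+3×67] = 2×247 mm, A_gv = 12350, A_nv = 2×(247 − 3.5×29)×25 = 7275 mm²; tension across gage: (120 − 2×29)×25 = 1550 mm². R_n = min(0.6×400×7275, 0.6×250×12350) + 1.0×400×1550 = min(1746, 1852.5) + 620 = 2366 kN. φR_n = 0.75 × 2366 = 1774.5 kN.
Governing: min(1909.5, 4117.5, 1507.5, 1620.0, 1774.5) = 1507.5 kN → net-section rupture.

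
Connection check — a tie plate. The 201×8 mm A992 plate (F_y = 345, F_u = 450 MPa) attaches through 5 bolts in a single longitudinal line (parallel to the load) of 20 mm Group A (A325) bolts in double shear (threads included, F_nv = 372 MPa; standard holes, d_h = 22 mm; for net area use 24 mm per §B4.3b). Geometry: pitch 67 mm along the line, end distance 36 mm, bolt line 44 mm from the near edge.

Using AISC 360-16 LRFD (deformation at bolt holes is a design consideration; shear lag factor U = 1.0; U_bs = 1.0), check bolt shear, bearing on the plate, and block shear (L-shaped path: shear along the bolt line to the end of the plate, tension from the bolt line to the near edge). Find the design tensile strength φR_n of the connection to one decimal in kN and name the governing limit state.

403.9 kN (block shear governs)

Bolt shear: A_b = π(20)²/4 = 314.16 mm². φR_n = 0.75 × 372 × 314.16 × 5 × 2 = 876.5 kN.
Bearing (8 mm plate, F_u = 450 MPa): end bolts L_c = 36 − 22/2 = 25, R_n = min(1.2×25×8×450, 2.4×20×8×450) = 108 kN/bolt; interior L_c = 67 − 22 = 45, R_n = 172.8 kN/bolt. φR_n = 0.75 × (1×108 + 4×172.8) = 599.4 kN.
Block shear: shear path 1×[36+4×67] = 1×304 mm, A_gv = 2432, A_nv = 1×(304 − 4.5×24)×8 = 1568 mm²; tension to near edge: (44 − 0.5×24)×8 = 256 mm². R_n = min(0.6×450×1568, 0.6×345×2432) + 1.0×450×256 = min(423.36, 503.42) + 115.2 = 538.56 kN. φR_n = 0.75 × 538.56 = 403.9 kN.
Governing: min(876.5, 599.4, 403.9) = 403.9 kN → block shear.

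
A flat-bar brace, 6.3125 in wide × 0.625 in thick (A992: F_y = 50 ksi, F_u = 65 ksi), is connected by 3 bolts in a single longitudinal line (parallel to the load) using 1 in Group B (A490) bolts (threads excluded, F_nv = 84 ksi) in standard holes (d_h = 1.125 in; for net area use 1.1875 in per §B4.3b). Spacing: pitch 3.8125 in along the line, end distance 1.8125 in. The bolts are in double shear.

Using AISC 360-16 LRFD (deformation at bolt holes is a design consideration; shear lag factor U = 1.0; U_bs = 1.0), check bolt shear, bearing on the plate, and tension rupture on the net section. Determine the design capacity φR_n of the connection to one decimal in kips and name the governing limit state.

156.2 kips (net-section rupture governs)

Bolt shear: A_b = π(1)²/4 = 0.7854 in². φR_n = 0.75 × 84 × 0.7854 × 3 × 2 = 296.9 kips.
Bearing (0.625 in plate, F_u = 65 ksi): end bolts L_c = 1.8125 − 1.125/2 = 1.25, R_n = min(1.2×1.25×0.625×65, 2.4×1×0.625×65) = 60.938 kips/bolt; interior L_c = 3.8125 − 1.125 = 2.6875, R_n = 97.5 kips/bolt. φR_n = 0.75 × (1×60.938 + 2×97.5) = 192.0 kips.
Tension rupture (net): A_n = (6.3125 − 1×1.1875)×0.625 = 3.2031 in² (U = 1.0, A_e = A_n). φR_n = 0.75 × 65 × 3.2031 = 156.2 kips.
Governing: min(296.9, 192.0, 156.2) = 156.2 kips → net-section rupture.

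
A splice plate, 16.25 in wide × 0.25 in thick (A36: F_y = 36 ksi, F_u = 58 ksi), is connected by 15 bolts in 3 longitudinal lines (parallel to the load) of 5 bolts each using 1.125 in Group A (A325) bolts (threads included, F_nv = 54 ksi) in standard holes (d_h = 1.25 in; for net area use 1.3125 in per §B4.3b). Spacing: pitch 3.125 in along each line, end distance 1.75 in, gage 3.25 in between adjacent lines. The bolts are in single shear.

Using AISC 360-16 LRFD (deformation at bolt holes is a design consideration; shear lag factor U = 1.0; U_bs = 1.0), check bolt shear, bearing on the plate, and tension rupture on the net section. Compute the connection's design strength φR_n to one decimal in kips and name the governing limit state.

Bolt shear: A_b = π(1.125)²/4 = 0.99402 in². φR_n = 0.75 × 54 × 0.99402 × 15 × 1 = 603.9 kips.
Bearing (0.25 in plate, F_u = 58 ksi): end bolts L_c = 1.75 − 1.25/2 = 1.125, R_n = min(1.2×1.125×0.25×58, 2.4×1.125×0.25×58) = 19.575 kips/bolt; interior L_c = 3.125 − 1.25 = 1.875, R_n = 32.625 kips/bolt. φR_n = 0.75 × (3×19.575 + 12×32.625) = 337.7 kips.
Tension rupture (net): A_n = (16.25 − 3×1.3125)×0.25 = 3.0781 in² (U = 1.0, A_e = A_n). φR_n = 0.75 × 58 × 3.0781 = 133.9 kips.
Governing: min(603.9, 337.7, 133.9) = 133.9 kips → net-section rupture.

133.9 kips (net-section rupture governs)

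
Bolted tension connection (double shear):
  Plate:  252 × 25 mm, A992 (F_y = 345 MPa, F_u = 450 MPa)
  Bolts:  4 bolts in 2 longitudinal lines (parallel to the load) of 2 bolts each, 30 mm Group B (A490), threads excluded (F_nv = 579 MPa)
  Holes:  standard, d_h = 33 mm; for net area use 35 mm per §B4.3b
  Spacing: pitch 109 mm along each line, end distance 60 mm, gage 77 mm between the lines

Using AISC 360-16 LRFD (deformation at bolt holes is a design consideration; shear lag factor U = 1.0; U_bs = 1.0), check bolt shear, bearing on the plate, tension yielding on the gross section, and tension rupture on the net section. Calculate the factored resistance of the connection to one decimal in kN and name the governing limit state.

1535.6 kN (net-section rupture governs)

Bolt shear: A_b = π(30)²/4 = 706.86 mm². φR_n = 0.75 × 579 × 706.86 × 4 × 2 = 2455.6 kN.
Bearing (25 mm plate, F_u = 450 MPa): end bolts L_c = 60 − 33/2 = 43.5, R_n = min(1.2×43.5×25×450, 2.4×30×25×450) = 587.25 kN/bolt; interior L_c = 109 − 33 = 76, R_n = 810 kN/bolt. φR_n = 0.75 × (2×587.25 + 2×810) = 2095.9 kN.
Tension yield (gross): A_g = 252×25 = 6300 mm². φR_n = 0.90 × 345 × 6300 = 1956.2 kN.
Tension rupture (net): A_n = (252 − 2×35)×25 = 4550 mm² (U = 1.0, A_e = A_n). φR_n = 0.75 × 450 × 4550 = 1535.6 kN.
Governing: min(2455.6, 2095.9, 1956.2, 1535.6) = 1535.6 kN → net-section rupture.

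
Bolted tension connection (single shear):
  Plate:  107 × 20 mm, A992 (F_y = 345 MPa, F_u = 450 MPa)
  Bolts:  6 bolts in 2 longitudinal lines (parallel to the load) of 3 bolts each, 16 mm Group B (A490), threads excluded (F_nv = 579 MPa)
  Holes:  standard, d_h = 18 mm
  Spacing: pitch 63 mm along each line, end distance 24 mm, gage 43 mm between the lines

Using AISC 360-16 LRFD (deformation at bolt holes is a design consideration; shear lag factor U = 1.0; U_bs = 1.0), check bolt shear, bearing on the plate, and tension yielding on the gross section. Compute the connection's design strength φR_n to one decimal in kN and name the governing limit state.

523.9 kN (bolt shear governs)

Bolt shear: A_b = π(16)²/4 = 201.06 mm². φR_n = 0.75 × 579 × 201.06 × 6 × 1 = 523.9 kN.
Bearing (20 mm plate, F_u = 450 MPa): end bolts L_c = 24 − 18/2 = 15, R_n = min(1.2×15×20×450, 2.4×16×20×450) = 162 kN/bolt; interior L_c = 63 − 18 = 45, R_n = 345.6 kN/bolt. φR_n = 0.75 × (2×162 + 4×345.6) = 1279.8 kN.
Tension yield (gross): A_g = 107×20 = 2140 mm². φR_n = 0.90 × 345 × 2140 = 664.5 kN.
Governing: min(523.9, 1279.8, 664.5) = 523.9 kN → bolt shear.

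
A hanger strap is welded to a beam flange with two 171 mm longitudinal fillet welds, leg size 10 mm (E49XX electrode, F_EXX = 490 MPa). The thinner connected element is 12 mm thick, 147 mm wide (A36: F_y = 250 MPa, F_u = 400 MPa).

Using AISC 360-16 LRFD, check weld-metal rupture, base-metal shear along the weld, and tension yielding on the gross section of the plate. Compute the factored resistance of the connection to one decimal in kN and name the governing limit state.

396.9 kN (gross-section yield governs)

Weld metal: throat = 0.707×10 = 7.07 mm, L = 2×171 = 342 mm. φR_n = 0.75 × 0.6 × 490 × 7.07 × 342 = 533.2 kN.
Base metal shear (12 mm plate): yield φR_n = 1.0×0.6×250×12×342 = 615.6 kN; rupture φR_n = 0.75×0.6×400×12×342 = 738.7 kN; take 615.6 kN (yield).
Tension yield (gross): A_g = 147×12 = 1764 mm². φR_n = 0.90 × 250 × 1764 = 396.9 kN.
Governing: min(533.2, 615.6, 396.9) = 396.9 kN → gross-section yield.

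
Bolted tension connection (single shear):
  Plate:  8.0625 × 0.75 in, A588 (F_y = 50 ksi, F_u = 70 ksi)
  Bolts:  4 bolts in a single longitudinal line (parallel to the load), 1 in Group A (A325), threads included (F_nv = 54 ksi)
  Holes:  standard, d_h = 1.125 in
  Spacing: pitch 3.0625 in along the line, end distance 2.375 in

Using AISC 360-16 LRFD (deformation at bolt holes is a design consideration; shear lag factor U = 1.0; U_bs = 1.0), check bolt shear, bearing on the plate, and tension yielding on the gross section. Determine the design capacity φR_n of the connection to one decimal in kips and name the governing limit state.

Bolt shear: A_b = π(1)²/4 = 0.7854 in². φR_n = 0.75 × 54 × 0.7854 × 4 × 1 = 127.2 kips.
Bearing (0.75 in plate, F_u = 70 ksi): end bolts L_c = 2.375 − 1.125/2 = 1.8125, R_n = min(1.2×1.8125×0.75×70, 2.4×1×0.75×70) = 114.19 kips/bolt; interior L_c = 3.0625 − 1.125 = 1.9375, R_n = 122.06 kips/bolt. φR_n = 0.75 × (1×114.19 + 3×122.06) = 360.3 kips.
Tension yield (gross): A_g = 8.0625×0.75 = 6.0469 in². φR_n = 0.90 × 50 × 6.0469 = 272.1 kips.
Governing: min(127.2, 360.3, 272.1) = 127.2 kips → bolt shear.

127.2 kips (bolt shear governs)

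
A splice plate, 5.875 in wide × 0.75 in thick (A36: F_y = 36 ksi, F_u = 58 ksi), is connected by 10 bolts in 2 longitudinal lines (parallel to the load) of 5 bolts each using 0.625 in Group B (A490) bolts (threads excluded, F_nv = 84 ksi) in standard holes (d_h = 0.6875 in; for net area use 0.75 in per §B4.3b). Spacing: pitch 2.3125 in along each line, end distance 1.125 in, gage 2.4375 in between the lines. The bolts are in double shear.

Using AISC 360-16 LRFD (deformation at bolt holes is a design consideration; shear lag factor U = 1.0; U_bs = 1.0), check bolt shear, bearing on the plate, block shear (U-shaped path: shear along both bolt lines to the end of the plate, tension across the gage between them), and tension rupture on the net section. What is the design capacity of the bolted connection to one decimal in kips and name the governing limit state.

142.7 kips (net-section rupture governs)

Bolt shear: A_b = π(0.625)²/4 = 0.3068 in². φR_n = 0.75 × 84 × 0.3068 × 10 × 2 = 386.6 kips.
Bearing (0.75 in plate, F_u = 58 ksi): end bolts L_c = 1.125 − 0.6875/2 = 0.78125, R_n = min(1.2×0.78125×0.75×58, 2.4×0.625×0.75×58) = 40.781 kips/bolt; interior L_c = 2.3125 − 0.6875 = 1.625, R_n = 65.25 kips/bolt. φR_n = 0.75 × (2×40.781 + 8×65.25) = 452.7 kips.
Block shear: shear path 2×[1.125+4×2.3125] = 2×10.375 in, A_gv = 15.563, A_nv = 2×(10.375 − 4.5×0.75)×0.75 = 10.5 in²; tension across gage: (2.4375 − 1×0.75)×0.75 = 1.2656 in². R_n = min(0.6×58×10.5, 0.6×36×15.563) + 1.0×58×1.2656 = min(365.4, 336.16) + 73.405 = 409.57 kips. φR_n = 0.75 × 409.57 = 307.2 kips.
Tension rupture (net): A_n = (5.875 − 2×0.75)×0.75 = 3.2813 in² (U = 1.0, A_e = A_n). φR_n = 0.75 × 58 × 3.2813 = 142.7 kips.
Governing: min(386.6, 452.7, 307.2, 142.7) = 142.7 kips → net-section rupture.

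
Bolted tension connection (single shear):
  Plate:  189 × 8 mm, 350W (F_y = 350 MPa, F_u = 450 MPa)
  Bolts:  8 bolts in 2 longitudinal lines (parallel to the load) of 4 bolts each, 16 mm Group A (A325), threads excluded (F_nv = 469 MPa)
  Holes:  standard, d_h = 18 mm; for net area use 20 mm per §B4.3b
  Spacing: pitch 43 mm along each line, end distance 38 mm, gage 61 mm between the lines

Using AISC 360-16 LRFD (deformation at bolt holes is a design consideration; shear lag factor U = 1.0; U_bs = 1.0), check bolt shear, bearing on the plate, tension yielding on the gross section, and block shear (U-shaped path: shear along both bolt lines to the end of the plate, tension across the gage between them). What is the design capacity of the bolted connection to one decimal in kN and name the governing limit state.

Bolt shear: A_b = π(16)²/4 = 201.06 mm². φR_n = 0.75 × 469 × 201.06 × 8 × 1 = 565.8 kN.
Bearing (8 mm plate, F_u = 450 MPa): end bolts L_c = 38 − 18/2 = 29, R_n = min(1.2×29×8×450, 2.4×16×8×450) = 125.28 kN/bolt; interior L_c = 43 − 18 = 25, R_n = 108 kN/bolt. φR_n = 0.75 × (2×125.28 + 6×108) = 673.9 kN.
Tension yield (gross): A_g = 189×8 = 1512 mm². φR_n = 0.90 × 350 × 1512 = 476.3 kN.
Block shear: shear path 2×[38+3×43] = 2×167 mm, A_gv = 2672, A_nv = 2×(167 − 3.5×20)×8 = 1552 mm²; tension across gage: (61 − 1×20)×8 = 328 mm². R_n = min(0.6×450×1552, 0.6×350×2672) + 1.0×450×328 = min(419.04, 561.12) + 147.6 = 566.64 kN. φR_n = 0.75 × 566.64 = 425.0 kN.
Governing: min(565.8, 673.9, 476.3, 425.0) = 425.0 kN → block shear.

425.0 kN (block shear governs)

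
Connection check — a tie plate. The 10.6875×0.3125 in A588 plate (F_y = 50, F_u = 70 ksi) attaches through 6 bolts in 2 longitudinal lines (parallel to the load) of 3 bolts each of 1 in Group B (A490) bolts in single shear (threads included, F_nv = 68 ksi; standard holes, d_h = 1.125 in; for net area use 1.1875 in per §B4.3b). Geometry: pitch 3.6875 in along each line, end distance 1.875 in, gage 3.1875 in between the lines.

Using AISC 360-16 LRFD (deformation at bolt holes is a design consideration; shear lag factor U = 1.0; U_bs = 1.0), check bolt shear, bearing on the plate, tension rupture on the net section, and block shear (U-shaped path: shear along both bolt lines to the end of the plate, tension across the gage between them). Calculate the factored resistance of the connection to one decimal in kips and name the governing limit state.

Bolt shear: A_b = π(1)²/4 = 0.7854 in². φR_n = 0.75 × 68 × 0.7854 × 6 × 1 = 240.3 kips.
Bearing (0.3125 in plate, F_u = 70 ksi): end bolts L_c = 1.875 − 1.125/2 = 1.3125, R_n = min(1.2×1.3125×0.3125×70, 2.4×1×0.3125×70) = 34.453 kips/bolt; interior L_c = 3.6875 − 1.125 = 2.5625, R_n = 52.5 kips/bolt. φR_n = 0.75 × (2×34.453 + 4×52.5) = 209.2 kips.
Tension rupture (net): A_n = (10.6875 − 2×1.1875)×0.3125 = 2.5977 in² (U = 1.0, A_e = A_n). φR_n = 0.75 × 70 × 2.5977 = 136.4 kips.
Block shear: shear path 2×[1.875+2×3.6875] = 2×9.25 in, A_gv = 5.7813, A_nv = 2×(9.25 − 2.5×1.1875)×0.3125 = 3.9258 in²; tension across gage: (3.1875 − 1×1.1875)×0.3125 = 0.625 in². R_n = min(0.6×70×3.9258, 0.6×50×5.7813) + 1.0×70×0.625 = min(164.88, 173.44) + 43.75 = 208.63 kips. φR_n = 0.75 × 208.63 = 156.5 kips.
Governing: min(240.3, 209.2, 136.4, 156.5) = 136.4 kips → net-section rupture.

136.4 kips (net-section rupture governs)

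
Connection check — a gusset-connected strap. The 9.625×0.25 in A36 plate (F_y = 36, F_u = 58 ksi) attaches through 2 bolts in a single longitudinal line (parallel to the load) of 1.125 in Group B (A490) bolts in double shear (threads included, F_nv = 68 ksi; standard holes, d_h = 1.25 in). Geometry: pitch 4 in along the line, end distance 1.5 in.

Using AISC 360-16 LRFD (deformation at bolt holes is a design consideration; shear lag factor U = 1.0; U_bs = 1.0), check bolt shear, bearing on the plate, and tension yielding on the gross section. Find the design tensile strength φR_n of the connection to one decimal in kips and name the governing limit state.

Bolt shear: A_b = π(1.125)²/4 = 0.99402 in². φR_n = 0.75 × 68 × 0.99402 × 2 × 2 = 202.8 kips.
Bearing (0.25 in plate, F_u = 58 ksi): end bolts L_c = 1.5 − 1.25/2 = 0.875, R_n = min(1.2×0.875×0.25×58, 2.4×1.125×0.25×58) = 15.225 kips/bolt; interior L_c = 4 − 1.25 = 2.75, R_n = 39.15 kips/bolt. φR_n = 0.75 × (1×15.225 + 1×39.15) = 40.8 kips.
Tension yield (gross): A_g = 9.625×0.25 = 2.4063 in². φR_n = 0.90 × 36 × 2.4063 = 78.0 kips.
Governing: min(202.8, 40.8, 78.0) = 40.8 kips → bearing.

40.8 kips (bearing governs)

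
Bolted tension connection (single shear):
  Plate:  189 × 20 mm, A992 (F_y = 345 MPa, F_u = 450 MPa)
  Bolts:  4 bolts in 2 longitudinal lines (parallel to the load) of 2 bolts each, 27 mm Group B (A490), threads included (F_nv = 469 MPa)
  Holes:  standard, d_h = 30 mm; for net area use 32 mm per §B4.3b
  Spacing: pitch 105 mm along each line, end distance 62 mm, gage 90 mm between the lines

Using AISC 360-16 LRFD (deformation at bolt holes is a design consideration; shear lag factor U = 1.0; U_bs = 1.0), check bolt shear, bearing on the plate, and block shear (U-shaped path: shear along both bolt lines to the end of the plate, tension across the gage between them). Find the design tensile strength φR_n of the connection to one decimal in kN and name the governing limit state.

805.6 kN (bolt shear governs)

Bolt shear: A_b = π(27)²/4 = 572.56 mm². φR_n = 0.75 × 469 × 572.56 × 4 × 1 = 805.6 kN.
Bearing (20 mm plate, F_u = 450 MPa): end bolts L_c = 62 − 30/2 = 47, R_n = min(1.2×47×20×450, 2.4×27×20×450) = 507.6 kN/bolt; interior L_c = 105 − 30 = 75, R_n = 583.2 kN/bolt. φR_n = 0.75 × (2×507.6 + 2×583.2) = 1636.2 kN.
Block shear: shear path 2×[62+1×105] = 2×167 mm, A_gv = 6680, A_nv = 2×(167 − 1.5×32)×20 = 4760 mm²; tension across gage: (90 − 1×32)×20 = 1160 mm². R_n = min(0.6×450×4760, 0.6×345×6680) + 1.0×450×1160 = min(1285.2, 1382.8) + 522 = 1807.2 kN. φR_n = 0.75 × 1807.2 = 1355.4 kN.
Governing: min(805.6, 1636.2, 1355.4) = 805.6 kN → bolt shear.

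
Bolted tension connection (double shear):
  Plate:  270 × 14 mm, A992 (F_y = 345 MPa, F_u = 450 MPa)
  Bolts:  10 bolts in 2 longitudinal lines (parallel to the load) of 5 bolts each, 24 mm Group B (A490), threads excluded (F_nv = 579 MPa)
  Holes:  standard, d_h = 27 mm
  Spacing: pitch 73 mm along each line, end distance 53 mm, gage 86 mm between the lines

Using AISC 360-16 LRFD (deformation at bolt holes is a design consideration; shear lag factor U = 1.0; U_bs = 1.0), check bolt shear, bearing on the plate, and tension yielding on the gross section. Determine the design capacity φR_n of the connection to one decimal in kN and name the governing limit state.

Bolt shear: A_b = π(24)²/4 = 452.39 mm². φR_n = 0.75 × 579 × 452.39 × 10 × 2 = 3929.0 kN.
Bearing (14 mm plate, F_u = 450 MPa): end bolts L_c = 53 − 27/2 = 39.5, R_n = min(1.2×39.5×14×450, 2.4×24×14×450) = 298.62 kN/bolt; interior L_c = 73 − 27 = 46, R_n = 347.76 kN/bolt. φR_n = 0.75 × (2×298.62 + 8×347.76) = 2534.5 kN.
Tension yield (gross): A_g = 270×14 = 3780 mm². φR_n = 0.90 × 345 × 3780 = 1173.7 kN.
Governing: min(3929.0, 2534.5, 1173.7) = 1173.7 kN → gross-section yield.

1173.7 kN (gross-section yield governs)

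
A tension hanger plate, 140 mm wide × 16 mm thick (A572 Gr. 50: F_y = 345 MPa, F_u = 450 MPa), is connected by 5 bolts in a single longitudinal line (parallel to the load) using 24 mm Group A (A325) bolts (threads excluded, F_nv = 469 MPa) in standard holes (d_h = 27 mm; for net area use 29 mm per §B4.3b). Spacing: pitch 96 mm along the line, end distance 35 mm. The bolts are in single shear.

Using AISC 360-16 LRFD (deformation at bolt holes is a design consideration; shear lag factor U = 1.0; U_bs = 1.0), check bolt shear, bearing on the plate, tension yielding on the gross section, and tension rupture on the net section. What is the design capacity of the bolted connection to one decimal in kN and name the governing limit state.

Bolt shear: A_b = π(24)²/4 = 452.39 mm². φR_n = 0.75 × 469 × 452.39 × 5 × 1 = 795.6 kN.
Bearing (16 mm plate, F_u = 450 MPa): end bolts L_c = 35 − 27/2 = 21.5, R_n = min(1.2×21.5×16×450, 2.4×24×16×450) = 185.76 kN/bolt; interior L_c = 96 − 27 = 69, R_n = 414.72 kN/bolt. φR_n = 0.75 × (1×185.76 + 4×414.72) = 1383.5 kN.
Tension yield (gross): A_g = 140×16 = 2240 mm². φR_n = 0.90 × 345 × 2240 = 695.5 kN.
Tension rupture (net): A_n = (140 − 1×29)×16 = 1776 mm² (U = 1.0, A_e = A_n). φR_n = 0.75 × 450 × 1776 = 599.4 kN.
Governing: min(795.6, 1383.5, 695.5, 599.4) = 599.4 kN → net-section rupture.

599.4 kN (net-section rupture governs)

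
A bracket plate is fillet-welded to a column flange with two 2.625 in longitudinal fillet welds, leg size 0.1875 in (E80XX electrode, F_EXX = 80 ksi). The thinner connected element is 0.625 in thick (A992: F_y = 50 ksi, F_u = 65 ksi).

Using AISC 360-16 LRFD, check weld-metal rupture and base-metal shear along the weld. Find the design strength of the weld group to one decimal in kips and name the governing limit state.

25.1 kips (weld metal governs)

Weld metal: throat = 0.707×0.1875 = 0.13256 in, L = 2×2.625 = 5.25 in. φR_n = 0.75 × 0.6 × 80 × 0.13256 × 5.25 = 25.1 kips.
Base metal shear (0.625 in plate): yield φR_n = 1.0×0.6×50×0.625×5.25 = 98.4 kips; rupture φR_n = 0.75×0.6×65×0.625×5.25 = 96.0 kips; take 96.0 kips (rupture).
Governing: min(25.1, 96.0) = 25.1 kips → weld metal.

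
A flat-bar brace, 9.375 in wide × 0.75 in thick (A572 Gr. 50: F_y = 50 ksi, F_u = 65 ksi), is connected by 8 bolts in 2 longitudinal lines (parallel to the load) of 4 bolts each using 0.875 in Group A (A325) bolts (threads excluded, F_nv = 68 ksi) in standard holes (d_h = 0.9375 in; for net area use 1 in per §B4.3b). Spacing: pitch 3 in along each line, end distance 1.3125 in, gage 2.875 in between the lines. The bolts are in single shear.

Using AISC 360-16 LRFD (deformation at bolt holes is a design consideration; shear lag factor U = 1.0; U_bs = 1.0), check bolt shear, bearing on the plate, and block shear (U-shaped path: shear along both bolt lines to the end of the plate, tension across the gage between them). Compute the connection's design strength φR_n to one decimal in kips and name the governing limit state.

245.3 kips (bolt shear governs)

Bolt shear: A_b = π(0.875)²/4 = 0.60132 in². φR_n = 0.75 × 68 × 0.60132 × 8 × 1 = 245.3 kips.
Bearing (0.75 in plate, F_u = 65 ksi): end bolts L_c = 1.3125 − 0.9375/2 = 0.84375, R_n = min(1.2×0.84375×0.75×65, 2.4×0.875×0.75×65) = 49.359 kips/bolt; interior L_c = 3 − 0.9375 = 2.0625, R_n = 102.38 kips/bolt. φR_n = 0.75 × (2×49.359 + 6×102.38) = 534.7 kips.
Block shear: shear path 2×[1.3125+3×3] = 2×10.3125 in, A_gv = 15.469, A_nv = 2×(10.3125 − 3.5×1)×0.75 = 10.219 in²; tension across gage: (2.875 − 1×1)×0.75 = 1.4063 in². R_n = min(0.6×65×10.219, 0.6×50×15.469) + 1.0×65×1.4063 = min(398.54, 464.07) + 91.41 = 489.95 kips. φR_n = 0.75 × 489.95 = 367.5 kips.
Governing: min(245.3, 534.7, 367.5) = 245.3 kips → bolt shear.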